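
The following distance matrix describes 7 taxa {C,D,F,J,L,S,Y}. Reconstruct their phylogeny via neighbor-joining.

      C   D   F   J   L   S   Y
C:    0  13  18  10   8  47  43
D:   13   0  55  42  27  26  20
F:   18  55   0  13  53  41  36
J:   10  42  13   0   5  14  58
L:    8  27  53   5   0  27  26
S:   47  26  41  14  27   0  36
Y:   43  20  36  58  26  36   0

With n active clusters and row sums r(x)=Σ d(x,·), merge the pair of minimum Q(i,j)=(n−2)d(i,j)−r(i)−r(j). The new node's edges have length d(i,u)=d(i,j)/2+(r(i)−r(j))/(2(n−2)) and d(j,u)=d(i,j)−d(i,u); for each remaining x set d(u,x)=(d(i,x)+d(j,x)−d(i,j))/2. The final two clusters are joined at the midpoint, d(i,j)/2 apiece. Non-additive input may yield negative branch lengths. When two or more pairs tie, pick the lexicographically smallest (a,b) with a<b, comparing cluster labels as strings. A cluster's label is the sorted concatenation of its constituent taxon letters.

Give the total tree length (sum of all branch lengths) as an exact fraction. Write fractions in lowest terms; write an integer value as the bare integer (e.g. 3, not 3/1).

iteration 1: select D,Y (d=20, Q=-302); attach at lengths (32/5, 68/5); label the merged cluster DY
  updated: d(C,DY)=18, d(DY,F)=71/2, d(DY,J)=40, d(DY,L)=33/2, d(DY,S)=21
iteration 2: select DY,S (d=21, Q=-197); attach at lengths (65/8, 103/8); label the merged cluster DSY
  updated: d(C,DSY)=22, d(DSY,F)=111/4, d(DSY,J)=33/2, d(DSY,L)=45/4
iteration 3: select DSY,L (d=45/4, Q=-121); attach at lengths (17/3, 67/12); label the merged cluster DLSY
  updated: d(C,DLSY)=75/8, d(DLSY,F)=139/4, d(DLSY,J)=41/8
iteration 4: select C,DLSY (d=75/8, Q=-543/8); attach at lengths (55/32, 245/32); label the merged cluster CDLSY
  updated: d(CDLSY,F)=347/16, d(CDLSY,J)=23/8
iteration 5: select CDLSY,F (d=347/16, Q=-601/16); attach at lengths (185/32, 509/32); label the merged cluster CDFLSY
  updated: d(CDFLSY,J)=-93/32
iteration 6: select CDFLSY,J (d=-93/32); attach at lengths (-93/64, -93/64); label the merged cluster CDFJLSY
final tree: (((C:55/32,(((D:32/5,Y:68/5):65/8,S:103/8):17/3,L:67/12):245/32):185/32,F:509/32):-93/64,J:-93/64)
total length: 2573/32

2573/32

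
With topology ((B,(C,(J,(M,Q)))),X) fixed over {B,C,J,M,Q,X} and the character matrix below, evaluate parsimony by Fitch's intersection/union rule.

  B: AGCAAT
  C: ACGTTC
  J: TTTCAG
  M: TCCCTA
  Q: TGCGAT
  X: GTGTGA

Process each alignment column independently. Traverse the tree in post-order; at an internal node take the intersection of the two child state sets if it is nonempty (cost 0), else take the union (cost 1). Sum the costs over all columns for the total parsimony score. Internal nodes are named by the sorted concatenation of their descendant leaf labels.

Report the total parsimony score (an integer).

[col 0] MQ: children M:{T}, Q:{T} ∩→ {T}; cost 0
[col 0] JMQ: children J:{T}, MQ:{T} ∩→ {T}; cost 0
[col 0] CJMQ: children C:{A}, JMQ:{T} ∪→ {A,T}; cost 1
[col 0] BCJMQ: children B:{A}, CJMQ:{A,T} ∩→ {A}; cost 0
[col 0] BCJMQX: children BCJMQ:{A}, X:{G} ∪→ {A,G}; cost 1
[col 1] MQ: children M:{C}, Q:{G} ∪→ {C,G}; cost 1
[col 1] JMQ: children J:{T}, MQ:{C,G} ∪→ {C,G,T}; cost 1
[col 1] CJMQ: children C:{C}, JMQ:{C,G,T} ∩→ {C}; cost 0
[col 1] BCJMQ: children B:{G}, CJMQ:{C} ∪→ {C,G}; cost 1
[col 1] BCJMQX: children BCJMQ:{C,G}, X:{T} ∪→ {C,G,T}; cost 1
[col 2] MQ: children M:{C}, Q:{C} ∩→ {C}; cost 0
[col 2] JMQ: children J:{T}, MQ:{C} ∪→ {C,T}; cost 1
[col 2] CJMQ: children C:{G}, JMQ:{C,T} ∪→ {C,G,T}; cost 1
[col 2] BCJMQ: children B:{C}, CJMQ:{C,G,T} ∩→ {C}; cost 0
[col 2] BCJMQX: children BCJMQ:{C}, X:{G} ∪→ {C,G}; cost 1
[col 3] MQ: children M:{C}, Q:{G} ∪→ {C,G}; cost 1
[col 3] JMQ: children J:{C}, MQ:{C,G} ∩→ {C}; cost 0
[col 3] CJMQ: children C:{T}, JMQ:{C} ∪→ {C,T}; cost 1
[col 3] BCJMQ: children B:{A}, CJMQ:{C,T} ∪→ {A,C,T}; cost 1
[col 3] BCJMQX: children BCJMQ:{A,C,T}, X:{T} ∩→ {T}; cost 0
[col 4] MQ: children M:{T}, Q:{A} ∪→ {A,T}; cost 1
[col 4] JMQ: children J:{A}, MQ:{A,T} ∩→ {A}; cost 0
[col 4] CJMQ: children C:{T}, JMQ:{A} ∪→ {A,T}; cost 1
[col 4] BCJMQ: children B:{A}, CJMQ:{A,T} ∩→ {A}; cost 0
[col 4] BCJMQX: children BCJMQ:{A}, X:{G} ∪→ {A,G}; cost 1
[col 5] MQ: children M:{A}, Q:{T} ∪→ {A,T}; cost 1
[col 5] JMQ: children J:{G}, MQ:{A,T} ∪→ {A,G,T}; cost 1
[col 5] CJMQ: children C:{C}, JMQ:{A,G,T} ∪→ {A,C,G,T}; cost 1
[col 5] BCJMQ: children B:{T}, CJMQ:{A,C,G,T} ∩→ {T}; cost 0
[col 5] BCJMQX: children BCJMQ:{T}, X:{A} ∪→ {A,T}; cost 1
per-site changes: [2, 4, 3, 3, 3, 4]; total = 19

19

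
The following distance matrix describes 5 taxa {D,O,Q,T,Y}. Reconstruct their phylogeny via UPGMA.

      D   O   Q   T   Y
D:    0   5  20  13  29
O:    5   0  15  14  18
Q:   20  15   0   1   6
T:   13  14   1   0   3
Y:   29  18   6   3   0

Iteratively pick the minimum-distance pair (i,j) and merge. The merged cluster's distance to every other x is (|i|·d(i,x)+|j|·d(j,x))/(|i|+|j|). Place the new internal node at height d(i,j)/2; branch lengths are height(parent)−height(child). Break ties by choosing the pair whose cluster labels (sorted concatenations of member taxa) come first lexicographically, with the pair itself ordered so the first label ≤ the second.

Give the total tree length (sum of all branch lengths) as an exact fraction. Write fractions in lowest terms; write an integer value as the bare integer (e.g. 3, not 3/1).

step 1: merge (Q,T) at d=1; branch lengths Q→1/2, T→1/2; new cluster QT
  updated: d(D,QT)=33/2, d(O,QT)=29/2, d(QT,Y)=9/2
step 2: merge (QT,Y) at d=9/2; branch lengths QT→7/4, Y→9/4; new cluster QTY
  updated: d(D,QTY)=62/3, d(O,QTY)=47/3
step 3: merge (D,O) at d=5; branch lengths D→5/2, O→5/2; new cluster DO
  updated: d(DO,QTY)=109/6
step 4: merge (DO,QTY) at d=109/6; branch lengths DO→79/12, QTY→41/6; new cluster DOQTY
final tree: ((D:5/2,O:5/2):79/12,((Q:1/2,T:1/2):7/4,Y:9/4):41/6)
total length: 281/12

281/12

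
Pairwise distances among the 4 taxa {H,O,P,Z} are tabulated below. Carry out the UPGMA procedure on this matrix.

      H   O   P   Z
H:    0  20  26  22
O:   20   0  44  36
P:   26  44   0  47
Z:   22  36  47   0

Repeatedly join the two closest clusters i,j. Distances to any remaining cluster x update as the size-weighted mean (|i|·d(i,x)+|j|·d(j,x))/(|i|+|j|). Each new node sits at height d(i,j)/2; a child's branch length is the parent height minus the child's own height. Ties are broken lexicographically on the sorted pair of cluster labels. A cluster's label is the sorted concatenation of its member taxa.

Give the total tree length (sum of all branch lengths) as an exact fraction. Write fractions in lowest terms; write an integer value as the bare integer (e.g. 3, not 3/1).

1. join H+O (d=20) ⇒ HO; edges |H|=10, |O|=10
  updated: d(HO,P)=35, d(HO,Z)=29
2. join HO+Z (d=29) ⇒ HOZ; edges |HO|=9/2, |Z|=29/2
  updated: d(HOZ,P)=39
3. join HOZ+P (d=39) ⇒ HOPZ; edges |HOZ|=5, |P|=39/2
final tree: (((H:10,O:10):9/2,Z:29/2):5,P:39/2)
total length: 127/2

127/2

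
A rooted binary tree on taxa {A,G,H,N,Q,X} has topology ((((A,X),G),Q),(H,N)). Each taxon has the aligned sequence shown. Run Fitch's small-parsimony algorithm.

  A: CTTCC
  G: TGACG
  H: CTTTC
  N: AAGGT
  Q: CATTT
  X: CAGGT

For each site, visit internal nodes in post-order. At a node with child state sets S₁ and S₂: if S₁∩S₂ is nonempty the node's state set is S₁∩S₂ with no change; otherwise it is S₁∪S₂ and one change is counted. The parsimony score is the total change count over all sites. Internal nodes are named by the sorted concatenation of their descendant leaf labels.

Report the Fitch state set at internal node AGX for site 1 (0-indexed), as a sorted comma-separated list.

A,G,T

[col 0] AX: children A:{C}, X:{C} ∩→ {C}; cost 0
[col 0] AGX: children AX:{C}, G:{T} ∪→ {C,T}; cost 1
[col 0] AGQX: children AGX:{C,T}, Q:{C} ∩→ {C}; cost 0
[col 0] HN: children H:{C}, N:{A} ∪→ {A,C}; cost 1
[col 0] AGHNQX: children AGQX:{C}, HN:{A,C} ∩→ {C}; cost 0
[col 1] AX: children A:{T}, X:{A} ∪→ {A,T}; cost 1
[col 1] AGX: children AX:{A,T}, G:{G} ∪→ {A,G,T}; cost 1
[col 1] AGQX: children AGX:{A,G,T}, Q:{A} ∩→ {A}; cost 0
[col 1] HN: children H:{T}, N:{A} ∪→ {A,T}; cost 1
[col 1] AGHNQX: children AGQX:{A}, HN:{A,T} ∩→ {A}; cost 0
[col 2] AX: children A:{T}, X:{G} ∪→ {G,T}; cost 1
[col 2] AGX: children AX:{G,T}, G:{A} ∪→ {A,G,T}; cost 1
[col 2] AGQX: children AGX:{A,G,T}, Q:{T} ∩→ {T}; cost 0
[col 2] HN: children H:{T}, N:{G} ∪→ {G,T}; cost 1
[col 2] AGHNQX: children AGQX:{T}, HN:{G,T} ∩→ {T}; cost 0
[col 3] AX: children A:{C}, X:{G} ∪→ {C,G}; cost 1
[col 3] AGX: children AX:{C,G}, G:{C} ∩→ {C}; cost 0
[col 3] AGQX: children AGX:{C}, Q:{T} ∪→ {C,T}; cost 1
[col 3] HN: children H:{T}, N:{G} ∪→ {G,T}; cost 1
[col 3] AGHNQX: children AGQX:{C,T}, HN:{G,T} ∩→ {T}; cost 0
[col 4] AX: children A:{C}, X:{T} ∪→ {C,T}; cost 1
[col 4] AGX: children AX:{C,T}, G:{G} ∪→ {C,G,T}; cost 1
[col 4] AGQX: children AGX:{C,G,T}, Q:{T} ∩→ {T}; cost 0
[col 4] HN: children H:{C}, N:{T} ∪→ {C,T}; cost 1
[col 4] AGHNQX: children AGQX:{T}, HN:{C,T} ∩→ {T}; cost 0
per-site changes: [2, 3, 3, 3, 3]; total = 14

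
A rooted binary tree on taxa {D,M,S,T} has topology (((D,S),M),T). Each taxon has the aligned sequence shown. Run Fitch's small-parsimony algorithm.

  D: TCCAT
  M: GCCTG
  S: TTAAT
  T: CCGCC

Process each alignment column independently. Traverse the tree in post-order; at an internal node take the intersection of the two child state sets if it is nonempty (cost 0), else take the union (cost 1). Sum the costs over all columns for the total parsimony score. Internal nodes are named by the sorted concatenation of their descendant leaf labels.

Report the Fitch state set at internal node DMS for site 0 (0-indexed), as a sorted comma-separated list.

G,T

[col 0] DS: children D:{T}, S:{T} ∩→ {T}; cost 0
[col 0] DMS: children DS:{T}, M:{G} ∪→ {G,T}; cost 1
[col 0] DMST: children DMS:{G,T}, T:{C} ∪→ {C,G,T}; cost 1
[col 1] DS: children D:{C}, S:{T} ∪→ {C,T}; cost 1
[col 1] DMS: children DS:{C,T}, M:{C} ∩→ {C}; cost 0
[col 1] DMST: children DMS:{C}, T:{C} ∩→ {C}; cost 0
[col 2] DS: children D:{C}, S:{A} ∪→ {A,C}; cost 1
[col 2] DMS: children DS:{A,C}, M:{C} ∩→ {C}; cost 0
[col 2] DMST: children DMS:{C}, T:{G} ∪→ {C,G}; cost 1
[col 3] DS: children D:{A}, S:{A} ∩→ {A}; cost 0
[col 3] DMS: children DS:{A}, M:{T} ∪→ {A,T}; cost 1
[col 3] DMST: children DMS:{A,T}, T:{C} ∪→ {A,C,T}; cost 1
[col 4] DS: children D:{T}, S:{T} ∩→ {T}; cost 0
[col 4] DMS: children DS:{T}, M:{G} ∪→ {G,T}; cost 1
[col 4] DMST: children DMS:{G,T}, T:{C} ∪→ {C,G,T}; cost 1
per-site changes: [2, 1, 2, 2, 2]; total = 9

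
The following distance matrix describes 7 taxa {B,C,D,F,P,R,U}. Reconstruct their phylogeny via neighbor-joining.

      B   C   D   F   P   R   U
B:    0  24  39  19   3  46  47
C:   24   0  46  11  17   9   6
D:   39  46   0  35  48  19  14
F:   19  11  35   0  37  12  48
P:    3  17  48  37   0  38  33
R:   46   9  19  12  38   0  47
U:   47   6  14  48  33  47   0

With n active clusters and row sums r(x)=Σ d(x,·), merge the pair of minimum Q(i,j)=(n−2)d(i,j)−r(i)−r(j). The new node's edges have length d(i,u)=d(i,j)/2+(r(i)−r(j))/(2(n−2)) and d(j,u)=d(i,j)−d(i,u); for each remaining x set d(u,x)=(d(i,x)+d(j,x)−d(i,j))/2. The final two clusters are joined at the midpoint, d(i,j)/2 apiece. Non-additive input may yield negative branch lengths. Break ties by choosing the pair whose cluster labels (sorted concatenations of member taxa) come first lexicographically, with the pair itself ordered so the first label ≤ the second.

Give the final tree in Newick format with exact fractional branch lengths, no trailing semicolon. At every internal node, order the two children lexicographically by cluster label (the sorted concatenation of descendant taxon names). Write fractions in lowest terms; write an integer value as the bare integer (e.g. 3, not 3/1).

((((B:17/10,P:13/10):279/16,(D:117/16,U:107/16):253/16):61/16,C:-23/16):87/32,(F:65/12,R:79/12):87/32)

step 1: merge (B,P) at d=3, Q=-339; branch lengths B→17/10, P→13/10; new cluster BP
  updated: d(BP,C)=19, d(BP,D)=42, d(BP,F)=53/2, d(BP,R)=81/2, d(BP,U)=77/2
step 2: merge (D,U) at d=14, Q=-507/2; branch lengths D→117/16, U→107/16; new cluster DU
  updated: d(BP,DU)=133/4, d(C,DU)=19, d(DU,F)=69/2, d(DU,R)=26
step 3: merge (F,R) at d=12, Q=-271/2; branch lengths F→65/12, R→79/12; new cluster FR
  updated: d(BP,FR)=55/2, d(C,FR)=4, d(DU,FR)=97/4
step 4: merge (BP,DU) at d=133/4, Q=-359/4; branch lengths BP→279/16, DU→253/16; new cluster BDPU
  updated: d(BDPU,C)=19/8, d(BDPU,FR)=37/4
step 5: merge (BDPU,C) at d=19/8, Q=-125/8; branch lengths BDPU→61/16, C→-23/16; new cluster BCDPU
  updated: d(BCDPU,FR)=87/16
step 6: merge (BCDPU,FR) at d=87/16; branch lengths BCDPU→87/32, FR→87/32; new cluster BCDFPRU
final tree: ((((B:17/10,P:13/10):279/16,(D:117/16,U:107/16):253/16):61/16,C:-23/16):87/32,(F:65/12,R:79/12):87/32)
total length: 1121/16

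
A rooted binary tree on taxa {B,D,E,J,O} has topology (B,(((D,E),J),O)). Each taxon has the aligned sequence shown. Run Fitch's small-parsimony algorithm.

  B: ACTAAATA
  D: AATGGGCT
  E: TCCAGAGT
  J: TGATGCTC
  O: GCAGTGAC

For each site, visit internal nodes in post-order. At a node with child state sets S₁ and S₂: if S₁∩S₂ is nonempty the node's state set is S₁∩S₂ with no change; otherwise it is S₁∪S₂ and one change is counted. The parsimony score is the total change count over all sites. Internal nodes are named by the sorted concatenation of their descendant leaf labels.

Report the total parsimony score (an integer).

21

DE@0: {A} ∪ {T} = {A,T} (union, +1)
DEJ@0: {A,T} ∩ {T} = {T} (intersection, +0)
DEJO@0: {T} ∪ {G} = {G,T} (union, +1)
BDEJO@0: {A} ∪ {G,T} = {A,G,T} (union, +1)
DE@1: {A} ∪ {C} = {A,C} (union, +1)
DEJ@1: {A,C} ∪ {G} = {A,C,G} (union, +1)
DEJO@1: {A,C,G} ∩ {C} = {C} (intersection, +0)
BDEJO@1: {C} ∩ {C} = {C} (intersection, +0)
DE@2: {T} ∪ {C} = {C,T} (union, +1)
DEJ@2: {C,T} ∪ {A} = {A,C,T} (union, +1)
DEJO@2: {A,C,T} ∩ {A} = {A} (intersection, +0)
BDEJO@2: {T} ∪ {A} = {A,T} (union, +1)
DE@3: {G} ∪ {A} = {A,G} (union, +1)
DEJ@3: {A,G} ∪ {T} = {A,G,T} (union, +1)
DEJO@3: {A,G,T} ∩ {G} = {G} (intersection, +0)
BDEJO@3: {A} ∪ {G} = {A,G} (union, +1)
DE@4: {G} ∩ {G} = {G} (intersection, +0)
DEJ@4: {G} ∩ {G} = {G} (intersection, +0)
DEJO@4: {G} ∪ {T} = {G,T} (union, +1)
BDEJO@4: {A} ∪ {G,T} = {A,G,T} (union, +1)
DE@5: {G} ∪ {A} = {A,G} (union, +1)
DEJ@5: {A,G} ∪ {C} = {A,C,G} (union, +1)
DEJO@5: {A,C,G} ∩ {G} = {G} (intersection, +0)
BDEJO@5: {A} ∪ {G} = {A,G} (union, +1)
DE@6: {C} ∪ {G} = {C,G} (union, +1)
DEJ@6: {C,G} ∪ {T} = {C,G,T} (union, +1)
DEJO@6: {C,G,T} ∪ {A} = {A,C,G,T} (union, +1)
BDEJO@6: {T} ∩ {A,C,G,T} = {T} (intersection, +0)
DE@7: {T} ∩ {T} = {T} (intersection, +0)
DEJ@7: {T} ∪ {C} = {C,T} (union, +1)
DEJO@7: {C,T} ∩ {C} = {C} (intersection, +0)
BDEJO@7: {A} ∪ {C} = {A,C} (union, +1)
per-site changes: [3, 2, 3, 3, 2, 3, 3, 2]; total = 21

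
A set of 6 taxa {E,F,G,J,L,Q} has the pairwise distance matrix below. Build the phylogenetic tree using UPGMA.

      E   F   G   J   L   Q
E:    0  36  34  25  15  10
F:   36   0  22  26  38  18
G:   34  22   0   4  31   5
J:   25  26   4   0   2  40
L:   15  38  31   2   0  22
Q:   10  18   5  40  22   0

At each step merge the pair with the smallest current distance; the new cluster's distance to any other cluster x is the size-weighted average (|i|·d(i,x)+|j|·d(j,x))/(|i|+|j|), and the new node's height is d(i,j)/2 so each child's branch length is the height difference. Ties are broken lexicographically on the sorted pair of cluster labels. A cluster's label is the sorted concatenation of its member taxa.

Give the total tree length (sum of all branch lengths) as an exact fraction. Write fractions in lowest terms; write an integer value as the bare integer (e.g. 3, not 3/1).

905/18

iteration 1: select J,L (d=2); attach at lengths (1, 1); label the merged cluster JL
  updated: d(E,JL)=20, d(F,JL)=32, d(G,JL)=35/2, d(JL,Q)=31
iteration 2: select G,Q (d=5); attach at lengths (5/2, 5/2); label the merged cluster GQ
  updated: d(E,GQ)=22, d(F,GQ)=20, d(GQ,JL)=97/4
iteration 3: select E,JL (d=20); attach at lengths (10, 9); label the merged cluster EJL
  updated: d(EJL,F)=100/3, d(EJL,GQ)=47/2
iteration 4: select F,GQ (d=20); attach at lengths (10, 15/2); label the merged cluster FGQ
  updated: d(EJL,FGQ)=241/9
iteration 5: select EJL,FGQ (d=241/9); attach at lengths (61/18, 61/18); label the merged cluster EFGJLQ
final tree: ((E:10,(J:1,L:1):9):61/18,(F:10,(G:5/2,Q:5/2):15/2):61/18)
total length: 905/18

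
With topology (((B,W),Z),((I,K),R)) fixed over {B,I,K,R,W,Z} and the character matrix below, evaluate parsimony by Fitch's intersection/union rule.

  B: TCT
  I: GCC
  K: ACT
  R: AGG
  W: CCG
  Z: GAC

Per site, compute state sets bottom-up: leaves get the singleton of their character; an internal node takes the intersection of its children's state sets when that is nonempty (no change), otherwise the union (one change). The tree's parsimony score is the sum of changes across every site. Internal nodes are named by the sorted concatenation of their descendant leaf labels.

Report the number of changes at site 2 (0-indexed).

BW@0: {T} ∪ {C} = {C,T} (union, +1)
BWZ@0: {C,T} ∪ {G} = {C,G,T} (union, +1)
IK@0: {G} ∪ {A} = {A,G} (union, +1)
IKR@0: {A,G} ∩ {A} = {A} (intersection, +0)
BIKRWZ@0: {C,G,T} ∪ {A} = {A,C,G,T} (union, +1)
BW@1: {C} ∩ {C} = {C} (intersection, +0)
BWZ@1: {C} ∪ {A} = {A,C} (union, +1)
IK@1: {C} ∩ {C} = {C} (intersection, +0)
IKR@1: {C} ∪ {G} = {C,G} (union, +1)
BIKRWZ@1: {A,C} ∩ {C,G} = {C} (intersection, +0)
BW@2: {T} ∪ {G} = {G,T} (union, +1)
BWZ@2: {G,T} ∪ {C} = {C,G,T} (union, +1)
IK@2: {C} ∪ {T} = {C,T} (union, +1)
IKR@2: {C,T} ∪ {G} = {C,G,T} (union, +1)
BIKRWZ@2: {C,G,T} ∩ {C,G,T} = {C,G,T} (intersection, +0)
per-site changes: [4, 2, 4]; total = 10

4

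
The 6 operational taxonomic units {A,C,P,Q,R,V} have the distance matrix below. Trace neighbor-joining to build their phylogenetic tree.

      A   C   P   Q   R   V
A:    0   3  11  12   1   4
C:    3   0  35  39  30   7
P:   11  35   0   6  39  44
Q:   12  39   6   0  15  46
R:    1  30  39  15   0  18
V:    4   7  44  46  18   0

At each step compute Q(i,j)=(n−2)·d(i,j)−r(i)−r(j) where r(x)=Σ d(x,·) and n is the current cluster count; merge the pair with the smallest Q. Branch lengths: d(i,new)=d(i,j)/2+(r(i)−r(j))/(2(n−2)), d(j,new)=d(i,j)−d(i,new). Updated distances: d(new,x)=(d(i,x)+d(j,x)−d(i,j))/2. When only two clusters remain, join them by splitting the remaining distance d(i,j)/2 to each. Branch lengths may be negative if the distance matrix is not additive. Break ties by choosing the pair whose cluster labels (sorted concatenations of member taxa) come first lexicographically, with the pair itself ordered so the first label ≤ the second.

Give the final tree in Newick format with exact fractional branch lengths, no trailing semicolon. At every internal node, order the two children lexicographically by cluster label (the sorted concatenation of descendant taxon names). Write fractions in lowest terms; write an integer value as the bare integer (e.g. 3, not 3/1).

(((A:-91/8,(C:4,V:3):91/8):33/8,(P:41/8,Q:7/8):139/8):53/16,R:53/16)

iteration 1: select P,Q (d=6, Q=-229); attach at lengths (41/8, 7/8); label the merged cluster PQ
  updated: d(A,PQ)=17/2, d(C,PQ)=34, d(PQ,R)=24, d(PQ,V)=42
iteration 2: select C,V (d=7, Q=-124); attach at lengths (4, 3); label the merged cluster CV
  updated: d(A,CV)=0, d(CV,PQ)=69/2, d(CV,R)=41/2
iteration 3: select A,CV (d=0, Q=-129/2); attach at lengths (-91/8, 91/8); label the merged cluster ACV
  updated: d(ACV,PQ)=43/2, d(ACV,R)=43/4
iteration 4: select ACV,PQ (d=43/2, Q=-225/4); attach at lengths (33/8, 139/8); label the merged cluster ACPQV
  updated: d(ACPQV,R)=53/8
iteration 5: select ACPQV,R (d=53/8); attach at lengths (53/16, 53/16); label the merged cluster ACPQRV
final tree: (((A:-91/8,(C:4,V:3):91/8):33/8,(P:41/8,Q:7/8):139/8):53/16,R:53/16)
total length: 329/8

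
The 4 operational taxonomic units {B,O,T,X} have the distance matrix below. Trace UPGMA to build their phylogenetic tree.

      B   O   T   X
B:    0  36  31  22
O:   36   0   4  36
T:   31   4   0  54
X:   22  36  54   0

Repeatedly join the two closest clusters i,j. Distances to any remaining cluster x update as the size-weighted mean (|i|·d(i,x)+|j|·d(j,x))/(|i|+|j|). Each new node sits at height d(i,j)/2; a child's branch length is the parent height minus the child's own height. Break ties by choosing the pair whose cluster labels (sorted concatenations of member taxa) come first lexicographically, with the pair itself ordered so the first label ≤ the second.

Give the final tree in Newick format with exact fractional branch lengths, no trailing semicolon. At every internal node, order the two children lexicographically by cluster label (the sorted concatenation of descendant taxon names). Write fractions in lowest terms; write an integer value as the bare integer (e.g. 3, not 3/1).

((B:11,X:11):69/8,(O:2,T:2):141/8)

step 1: merge (O,T) at d=4; branch lengths O→2, T→2; new cluster OT
  updated: d(B,OT)=67/2, d(OT,X)=45
step 2: merge (B,X) at d=22; branch lengths B→11, X→11; new cluster BX
  updated: d(BX,OT)=157/4
step 3: merge (BX,OT) at d=157/4; branch lengths BX→69/8, OT→141/8; new cluster BOTX
final tree: ((B:11,X:11):69/8,(O:2,T:2):141/8)
total length: 209/4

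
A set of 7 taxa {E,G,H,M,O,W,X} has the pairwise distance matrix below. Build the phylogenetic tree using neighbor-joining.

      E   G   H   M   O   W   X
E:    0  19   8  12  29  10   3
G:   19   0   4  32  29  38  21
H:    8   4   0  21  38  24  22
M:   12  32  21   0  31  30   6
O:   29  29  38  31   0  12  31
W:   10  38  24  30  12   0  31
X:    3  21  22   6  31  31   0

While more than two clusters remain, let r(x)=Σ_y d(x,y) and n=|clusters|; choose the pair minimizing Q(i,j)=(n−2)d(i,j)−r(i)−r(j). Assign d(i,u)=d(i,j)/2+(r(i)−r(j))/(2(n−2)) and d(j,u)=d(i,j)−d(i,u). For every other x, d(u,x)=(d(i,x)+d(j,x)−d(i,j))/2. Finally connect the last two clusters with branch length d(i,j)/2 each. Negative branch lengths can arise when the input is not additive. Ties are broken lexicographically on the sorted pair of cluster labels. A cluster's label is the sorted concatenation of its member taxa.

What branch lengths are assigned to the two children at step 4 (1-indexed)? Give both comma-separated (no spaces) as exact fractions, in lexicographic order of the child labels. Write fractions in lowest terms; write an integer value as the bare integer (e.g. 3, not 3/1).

-27/16,99/16

1. join O+W (d=12, Q=-255) ⇒ OW; edges |O|=17/2, |W|=7/2
  updated: d(E,OW)=27/2, d(G,OW)=55/2, d(H,OW)=25, d(M,OW)=49/2, d(OW,X)=25
2. join G+H (d=4, Q=-335/2) ⇒ GH; edges |G|=79/16, |H|=-15/16
  updated: d(E,GH)=23/2, d(GH,M)=49/2, d(GH,OW)=97/4, d(GH,X)=39/2
3. join M+X (d=6, Q=-205/2) ⇒ MX; edges |M|=21/4, |X|=3/4
  updated: d(E,MX)=9/2, d(GH,MX)=19, d(MX,OW)=87/4
4. join E+MX (d=9/2, Q=-263/4) ⇒ EMX; edges |E|=-27/16, |MX|=99/16
  updated: d(EMX,GH)=13, d(EMX,OW)=123/8
5. join EMX+GH (d=13, Q=-421/8) ⇒ EGHMX; edges |EMX|=33/16, |GH|=175/16
  updated: d(EGHMX,OW)=213/16
6. join EGHMX+OW (d=213/16) ⇒ EGHMOWX; edges |EGHMX|=213/32, |OW|=213/32
final tree: (((E:-27/16,(M:21/4,X:3/4):99/16):33/16,(G:79/16,H:-15/16):175/16):213/32,(O:17/2,W:7/2):213/32)
total length: 845/16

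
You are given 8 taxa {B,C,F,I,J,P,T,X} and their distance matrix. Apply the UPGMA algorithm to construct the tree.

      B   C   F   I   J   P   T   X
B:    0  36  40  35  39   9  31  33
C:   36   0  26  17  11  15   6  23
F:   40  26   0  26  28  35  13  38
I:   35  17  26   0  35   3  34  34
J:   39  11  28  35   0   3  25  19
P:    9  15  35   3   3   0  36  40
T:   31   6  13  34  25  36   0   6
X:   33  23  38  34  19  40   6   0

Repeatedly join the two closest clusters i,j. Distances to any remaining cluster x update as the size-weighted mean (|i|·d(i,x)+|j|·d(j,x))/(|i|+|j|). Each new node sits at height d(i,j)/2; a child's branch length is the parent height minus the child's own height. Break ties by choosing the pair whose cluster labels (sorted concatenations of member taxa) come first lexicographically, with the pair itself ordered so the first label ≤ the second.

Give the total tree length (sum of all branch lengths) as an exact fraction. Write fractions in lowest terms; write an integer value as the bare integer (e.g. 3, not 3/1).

9037/120

1. join I+P (d=3) ⇒ IP; edges |I|=3/2, |P|=3/2
  updated: d(B,IP)=22, d(C,IP)=16, d(F,IP)=61/2, d(IP,J)=19, d(IP,T)=35, d(IP,X)=37
2. join C+T (d=6) ⇒ CT; edges |C|=3, |T|=3
  updated: d(B,CT)=67/2, d(CT,F)=39/2, d(CT,IP)=51/2, d(CT,J)=18, d(CT,X)=29/2
3. join CT+X (d=29/2) ⇒ CTX; edges |CT|=17/4, |X|=29/4
  updated: d(B,CTX)=100/3, d(CTX,F)=77/3, d(CTX,IP)=88/3, d(CTX,J)=55/3
4. join CTX+J (d=55/3) ⇒ CJTX; edges |CTX|=23/12, |J|=55/6
  updated: d(B,CJTX)=139/4, d(CJTX,F)=105/4, d(CJTX,IP)=107/4
5. join B+IP (d=22) ⇒ BIP; edges |B|=11, |IP|=19/2
  updated: d(BIP,CJTX)=353/12, d(BIP,F)=101/3
6. join CJTX+F (d=105/4) ⇒ CFJTX; edges |CJTX|=95/24, |F|=105/8
  updated: d(BIP,CFJTX)=454/15
7. join BIP+CFJTX (d=454/15) ⇒ BCFIJPTX; edges |BIP|=62/15, |CFJTX|=241/120
final tree: ((B:11,(I:3/2,P:3/2):19/2):62/15,((((C:3,T:3):17/4,X:29/4):23/12,J:55/6):95/24,F:105/8):241/120)
total length: 9037/120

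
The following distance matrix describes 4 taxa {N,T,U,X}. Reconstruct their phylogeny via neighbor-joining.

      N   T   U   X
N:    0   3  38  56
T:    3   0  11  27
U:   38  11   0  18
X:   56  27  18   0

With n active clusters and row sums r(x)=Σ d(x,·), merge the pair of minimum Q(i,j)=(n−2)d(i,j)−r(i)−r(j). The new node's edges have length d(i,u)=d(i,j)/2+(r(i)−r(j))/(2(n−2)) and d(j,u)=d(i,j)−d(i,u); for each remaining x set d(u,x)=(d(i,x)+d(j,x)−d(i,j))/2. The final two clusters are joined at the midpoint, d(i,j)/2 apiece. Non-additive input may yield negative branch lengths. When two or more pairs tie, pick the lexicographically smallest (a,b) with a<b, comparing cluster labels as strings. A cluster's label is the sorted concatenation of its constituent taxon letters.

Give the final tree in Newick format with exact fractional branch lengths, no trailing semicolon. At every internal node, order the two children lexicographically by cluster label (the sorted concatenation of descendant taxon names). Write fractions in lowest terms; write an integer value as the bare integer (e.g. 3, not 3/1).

(((N:31/2,T:-25/2):45/2,U:1/2):35/4,X:35/4)

iteration 1: select N,T (d=3, Q=-132); attach at lengths (31/2, -25/2); label the merged cluster NT
  updated: d(NT,U)=23, d(NT,X)=40
iteration 2: select NT,U (d=23, Q=-81); attach at lengths (45/2, 1/2); label the merged cluster NTU
  updated: d(NTU,X)=35/2
iteration 3: select NTU,X (d=35/2); attach at lengths (35/4, 35/4); label the merged cluster NTUX
final tree: (((N:31/2,T:-25/2):45/2,U:1/2):35/4,X:35/4)
total length: 87/2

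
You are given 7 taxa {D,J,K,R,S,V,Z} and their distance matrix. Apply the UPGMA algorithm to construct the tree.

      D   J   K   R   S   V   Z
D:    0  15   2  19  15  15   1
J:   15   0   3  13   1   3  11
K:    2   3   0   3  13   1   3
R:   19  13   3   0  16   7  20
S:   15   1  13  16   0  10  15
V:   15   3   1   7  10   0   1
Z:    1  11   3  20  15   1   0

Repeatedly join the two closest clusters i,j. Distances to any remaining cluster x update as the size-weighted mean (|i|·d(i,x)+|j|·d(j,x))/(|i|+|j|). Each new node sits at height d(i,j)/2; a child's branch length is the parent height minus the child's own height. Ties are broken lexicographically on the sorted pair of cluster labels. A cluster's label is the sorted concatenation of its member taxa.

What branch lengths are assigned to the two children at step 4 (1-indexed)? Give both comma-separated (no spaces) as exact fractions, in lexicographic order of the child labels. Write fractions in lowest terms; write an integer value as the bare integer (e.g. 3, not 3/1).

2,5/2

iteration 1: select D,Z (d=1); attach at lengths (1/2, 1/2); label the merged cluster DZ
  updated: d(DZ,J)=13, d(DZ,K)=5/2, d(DZ,R)=39/2, d(DZ,S)=15, d(DZ,V)=8
iteration 2: select J,S (d=1); attach at lengths (1/2, 1/2); label the merged cluster JS
  updated: d(DZ,JS)=14, d(JS,K)=8, d(JS,R)=29/2, d(JS,V)=13/2
iteration 3: select K,V (d=1); attach at lengths (1/2, 1/2); label the merged cluster KV
  updated: d(DZ,KV)=21/4, d(JS,KV)=29/4, d(KV,R)=5
iteration 4: select KV,R (d=5); attach at lengths (2, 5/2); label the merged cluster KRV
  updated: d(DZ,KRV)=10, d(JS,KRV)=29/3
iteration 5: select JS,KRV (d=29/3); attach at lengths (13/3, 7/3); label the merged cluster JKRSV
  updated: d(DZ,JKRSV)=58/5
iteration 6: select DZ,JKRSV (d=58/5); attach at lengths (53/10, 29/30); label the merged cluster DJKRSVZ
final tree: ((D:1/2,Z:1/2):53/10,((J:1/2,S:1/2):13/3,((K:1/2,V:1/2):2,R:5/2):7/3):29/30)
total length: 613/30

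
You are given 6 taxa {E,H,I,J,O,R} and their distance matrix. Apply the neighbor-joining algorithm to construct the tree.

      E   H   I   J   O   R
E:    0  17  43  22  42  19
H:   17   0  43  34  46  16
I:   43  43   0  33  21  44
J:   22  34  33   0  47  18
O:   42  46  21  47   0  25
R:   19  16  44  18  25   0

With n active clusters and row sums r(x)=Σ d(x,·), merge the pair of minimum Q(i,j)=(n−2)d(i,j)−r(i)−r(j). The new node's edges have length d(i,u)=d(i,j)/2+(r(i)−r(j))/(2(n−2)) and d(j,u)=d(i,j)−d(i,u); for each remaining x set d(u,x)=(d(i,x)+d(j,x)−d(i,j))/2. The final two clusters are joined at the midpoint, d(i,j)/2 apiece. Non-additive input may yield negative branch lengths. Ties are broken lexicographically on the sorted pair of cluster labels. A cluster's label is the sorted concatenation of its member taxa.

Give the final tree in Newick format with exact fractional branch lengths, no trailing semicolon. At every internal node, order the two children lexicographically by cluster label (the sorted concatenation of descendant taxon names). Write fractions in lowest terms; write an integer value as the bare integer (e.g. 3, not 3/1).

((((E:20/3,H:31/3):5,R:4):9/4,(I:87/8,O:81/8):35/2):6,J:6)

iteration 1: select I,O (d=21, Q=-281); attach at lengths (87/8, 81/8); label the merged cluster IO
  updated: d(E,IO)=32, d(H,IO)=34, d(IO,J)=59/2, d(IO,R)=24
iteration 2: select E,H (d=17, Q=-140); attach at lengths (20/3, 31/3); label the merged cluster EH
  updated: d(EH,IO)=49/2, d(EH,J)=39/2, d(EH,R)=9
iteration 3: select EH,R (d=9, Q=-86); attach at lengths (5, 4); label the merged cluster EHR
  updated: d(EHR,IO)=79/4, d(EHR,J)=57/4
iteration 4: select EHR,IO (d=79/4, Q=-127/2); attach at lengths (9/4, 35/2); label the merged cluster EHIOR
  updated: d(EHIOR,J)=12
iteration 5: select EHIOR,J (d=12); attach at lengths (6, 6); label the merged cluster EHIJOR
final tree: ((((E:20/3,H:31/3):5,R:4):9/4,(I:87/8,O:81/8):35/2):6,J:6)
total length: 315/4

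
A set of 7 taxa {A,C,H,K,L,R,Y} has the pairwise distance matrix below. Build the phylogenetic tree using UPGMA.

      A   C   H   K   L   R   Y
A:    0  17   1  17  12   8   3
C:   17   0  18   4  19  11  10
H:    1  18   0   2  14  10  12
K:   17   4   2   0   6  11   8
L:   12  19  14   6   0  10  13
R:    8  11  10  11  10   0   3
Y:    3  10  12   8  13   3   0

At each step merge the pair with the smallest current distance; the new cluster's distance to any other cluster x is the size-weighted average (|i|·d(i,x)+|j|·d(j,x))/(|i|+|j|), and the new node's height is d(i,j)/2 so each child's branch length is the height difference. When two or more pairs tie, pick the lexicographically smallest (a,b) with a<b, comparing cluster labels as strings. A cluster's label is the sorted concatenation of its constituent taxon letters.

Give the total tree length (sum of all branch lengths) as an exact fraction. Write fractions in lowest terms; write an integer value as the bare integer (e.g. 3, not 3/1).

1. join A+H (d=1) ⇒ AH; edges |A|=1/2, |H|=1/2
  updated: d(AH,C)=35/2, d(AH,K)=19/2, d(AH,L)=13, d(AH,R)=9, d(AH,Y)=15/2
2. join R+Y (d=3) ⇒ RY; edges |R|=3/2, |Y|=3/2
  updated: d(AH,RY)=33/4, d(C,RY)=21/2, d(K,RY)=19/2, d(L,RY)=23/2
3. join C+K (d=4) ⇒ CK; edges |C|=2, |K|=2
  updated: d(AH,CK)=27/2, d(CK,L)=25/2, d(CK,RY)=10
4. join AH+RY (d=33/4) ⇒ AHRY; edges |AH|=29/8, |RY|=21/8
  updated: d(AHRY,CK)=47/4, d(AHRY,L)=49/4
5. join AHRY+CK (d=47/4) ⇒ ACHKRY; edges |AHRY|=7/4, |CK|=31/8
  updated: d(ACHKRY,L)=37/3
6. join ACHKRY+L (d=37/3) ⇒ ACHKLRY; edges |ACHKRY|=7/24, |L|=37/6
final tree: ((((A:1/2,H:1/2):29/8,(R:3/2,Y:3/2):21/8):7/4,(C:2,K:2):31/8):7/24,L:37/6)
total length: 79/3

79/3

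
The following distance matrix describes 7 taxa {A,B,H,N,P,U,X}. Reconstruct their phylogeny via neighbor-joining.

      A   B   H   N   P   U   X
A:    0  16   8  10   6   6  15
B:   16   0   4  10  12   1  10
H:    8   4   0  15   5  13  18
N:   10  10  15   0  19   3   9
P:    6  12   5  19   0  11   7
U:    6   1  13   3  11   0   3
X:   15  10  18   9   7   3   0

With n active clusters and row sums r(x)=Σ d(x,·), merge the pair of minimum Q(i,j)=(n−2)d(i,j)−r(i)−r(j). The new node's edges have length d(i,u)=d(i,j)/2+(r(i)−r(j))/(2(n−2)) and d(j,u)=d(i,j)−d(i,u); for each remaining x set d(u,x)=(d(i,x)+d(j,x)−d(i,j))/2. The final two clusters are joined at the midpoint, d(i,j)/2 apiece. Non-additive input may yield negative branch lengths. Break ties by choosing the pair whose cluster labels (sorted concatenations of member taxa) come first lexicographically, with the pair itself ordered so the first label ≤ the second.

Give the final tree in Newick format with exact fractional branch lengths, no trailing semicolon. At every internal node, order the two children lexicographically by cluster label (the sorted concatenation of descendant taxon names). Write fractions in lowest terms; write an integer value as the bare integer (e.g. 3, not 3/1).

iteration 1: select H,P (d=5, Q=-98); attach at lengths (14/5, 11/5); label the merged cluster HP
  updated: d(A,HP)=9/2, d(B,HP)=11/2, d(HP,N)=29/2, d(HP,U)=19/2, d(HP,X)=10
iteration 2: select A,HP (d=9/2, Q=-155/2); attach at lengths (51/16, 21/16); label the merged cluster AHP
  updated: d(AHP,B)=17/2, d(AHP,N)=10, d(AHP,U)=11/2, d(AHP,X)=41/4
iteration 3: select B,U (d=1, Q=-39); attach at lengths (10/3, -7/3); label the merged cluster BU
  updated: d(AHP,BU)=13/2, d(BU,N)=6, d(BU,X)=6
iteration 4: select AHP,BU (d=13/2, Q=-129/4); attach at lengths (85/16, 19/16); label the merged cluster ABHPU
  updated: d(ABHPU,N)=19/4, d(ABHPU,X)=39/8
iteration 5: select ABHPU,N (d=19/4, Q=-149/8); attach at lengths (5/16, 71/16); label the merged cluster ABHNPU
  updated: d(ABHNPU,X)=73/16
iteration 6: select ABHNPU,X (d=73/16); attach at lengths (73/32, 73/32); label the merged cluster ABHNPUX
final tree: ((((A:51/16,(H:14/5,P:11/5):21/16):85/16,(B:10/3,U:-7/3):19/16):5/16,N:71/16):73/32,X:73/32)
total length: 421/16

((((A:51/16,(H:14/5,P:11/5):21/16):85/16,(B:10/3,U:-7/3):19/16):5/16,N:71/16):73/32,X:73/32)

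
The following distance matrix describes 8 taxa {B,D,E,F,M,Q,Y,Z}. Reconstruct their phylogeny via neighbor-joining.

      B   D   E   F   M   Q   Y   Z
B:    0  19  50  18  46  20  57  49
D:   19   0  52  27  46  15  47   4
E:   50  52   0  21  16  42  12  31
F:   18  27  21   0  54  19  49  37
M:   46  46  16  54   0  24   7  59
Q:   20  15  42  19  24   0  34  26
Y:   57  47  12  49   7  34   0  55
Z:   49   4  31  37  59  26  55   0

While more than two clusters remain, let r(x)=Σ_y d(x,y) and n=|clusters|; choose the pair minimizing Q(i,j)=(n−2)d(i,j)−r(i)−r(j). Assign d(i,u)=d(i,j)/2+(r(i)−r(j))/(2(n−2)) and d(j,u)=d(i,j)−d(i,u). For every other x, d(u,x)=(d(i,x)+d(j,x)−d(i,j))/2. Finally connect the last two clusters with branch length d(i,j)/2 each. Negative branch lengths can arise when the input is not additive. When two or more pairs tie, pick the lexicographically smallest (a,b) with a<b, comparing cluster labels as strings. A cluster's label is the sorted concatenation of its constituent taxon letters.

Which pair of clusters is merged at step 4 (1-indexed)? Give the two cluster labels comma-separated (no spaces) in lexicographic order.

1. join M+Y (d=7, Q=-471) ⇒ MY; edges |M|=11/4, |Y|=17/4
  updated: d(B,MY)=48, d(D,MY)=43, d(E,MY)=21/2, d(F,MY)=48, d(MY,Q)=51/2, d(MY,Z)=107/2
2. join E+MY (d=21/2, Q=-765/2) ⇒ EMY; edges |E|=61/20, |MY|=149/20
  updated: d(B,EMY)=175/4, d(D,EMY)=169/4, d(EMY,F)=117/4, d(EMY,Q)=57/2, d(EMY,Z)=37
3. join D+Z (d=4, Q=-977/4) ⇒ DZ; edges |D|=-119/32, |Z|=247/32
  updated: d(B,DZ)=32, d(DZ,EMY)=301/8, d(DZ,F)=30, d(DZ,Q)=37/2
4. join B+F (d=18, Q=-156) ⇒ BF; edges |B|=143/12, |F|=73/12
  updated: d(BF,DZ)=22, d(BF,EMY)=55/2, d(BF,Q)=21/2
5. join BF+EMY (d=55/2, Q=-789/8) ⇒ BEFMY; edges |BF|=171/32, |EMY|=709/32
  updated: d(BEFMY,DZ)=257/16, d(BEFMY,Q)=23/4
6. join BEFMY+DZ (d=257/16, Q=-645/16) ⇒ BDEFMYZ; edges |BEFMY|=53/32, |DZ|=461/32
  updated: d(BDEFMYZ,Q)=131/32
7. join BDEFMYZ+Q (d=131/32) ⇒ BDEFMQYZ; edges |BDEFMYZ|=131/64, |Q|=131/64
final tree: ((((B:143/12,F:73/12):171/32,(E:61/20,(M:11/4,Y:17/4):149/20):709/32):53/32,(D:-119/32,Z:247/32):461/32):131/64,Q:131/64)
total length: 2789/32

B,F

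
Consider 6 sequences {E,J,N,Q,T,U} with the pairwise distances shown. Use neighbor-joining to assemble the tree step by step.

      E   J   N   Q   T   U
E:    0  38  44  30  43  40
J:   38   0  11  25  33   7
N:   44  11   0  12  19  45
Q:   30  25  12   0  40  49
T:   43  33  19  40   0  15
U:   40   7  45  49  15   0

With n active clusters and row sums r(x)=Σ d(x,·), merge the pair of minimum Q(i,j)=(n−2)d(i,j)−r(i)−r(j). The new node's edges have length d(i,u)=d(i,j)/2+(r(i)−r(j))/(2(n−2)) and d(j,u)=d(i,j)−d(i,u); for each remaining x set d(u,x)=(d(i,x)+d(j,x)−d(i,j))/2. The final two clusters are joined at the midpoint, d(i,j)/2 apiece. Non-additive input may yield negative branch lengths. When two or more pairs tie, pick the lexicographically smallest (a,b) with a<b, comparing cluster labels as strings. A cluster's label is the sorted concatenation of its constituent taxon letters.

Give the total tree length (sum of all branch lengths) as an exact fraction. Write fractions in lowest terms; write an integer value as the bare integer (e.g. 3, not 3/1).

607/8

step 1: merge (T,U) at d=15, Q=-246; branch lengths T→27/4, U→33/4; new cluster TU
  updated: d(E,TU)=34, d(J,TU)=25/2, d(N,TU)=49/2, d(Q,TU)=37
step 2: merge (E,Q) at d=30, Q=-160; branch lengths E→22, Q→8; new cluster EQ
  updated: d(EQ,J)=33/2, d(EQ,N)=13, d(EQ,TU)=41/2
step 3: merge (EQ,N) at d=13, Q=-145/2; branch lengths EQ→55/8, N→49/8; new cluster ENQ
  updated: d(ENQ,J)=29/4, d(ENQ,TU)=16
step 4: merge (ENQ,J) at d=29/4, Q=-143/4; branch lengths ENQ→43/8, J→15/8; new cluster EJNQ
  updated: d(EJNQ,TU)=85/8
step 5: merge (EJNQ,TU) at d=85/8; branch lengths EJNQ→85/16, TU→85/16; new cluster EJNQTU
final tree: ((((E:22,Q:8):55/8,N:49/8):43/8,J:15/8):85/16,(T:27/4,U:33/4):85/16)
total length: 607/8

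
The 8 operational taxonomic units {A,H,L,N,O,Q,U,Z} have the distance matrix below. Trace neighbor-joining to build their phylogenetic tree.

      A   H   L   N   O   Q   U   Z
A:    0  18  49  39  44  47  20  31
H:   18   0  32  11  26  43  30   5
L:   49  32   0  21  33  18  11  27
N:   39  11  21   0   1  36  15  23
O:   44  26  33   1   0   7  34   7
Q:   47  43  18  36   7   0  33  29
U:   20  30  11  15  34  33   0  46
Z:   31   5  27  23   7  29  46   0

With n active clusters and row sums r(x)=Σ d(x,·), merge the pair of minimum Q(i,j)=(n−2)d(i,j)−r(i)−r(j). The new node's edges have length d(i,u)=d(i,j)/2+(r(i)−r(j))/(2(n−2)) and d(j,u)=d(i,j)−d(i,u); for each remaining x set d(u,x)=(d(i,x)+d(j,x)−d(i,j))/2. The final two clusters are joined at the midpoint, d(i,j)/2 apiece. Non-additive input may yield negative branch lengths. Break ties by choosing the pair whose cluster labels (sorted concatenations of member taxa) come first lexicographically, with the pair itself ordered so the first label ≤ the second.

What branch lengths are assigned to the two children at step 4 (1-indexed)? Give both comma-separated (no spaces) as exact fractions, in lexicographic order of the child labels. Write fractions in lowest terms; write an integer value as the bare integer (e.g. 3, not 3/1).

1. join O+Q (d=7, Q=-323) ⇒ OQ; edges |O|=-19/12, |Q|=103/12
  updated: d(A,OQ)=42, d(H,OQ)=31, d(L,OQ)=22, d(N,OQ)=15, d(OQ,U)=30, d(OQ,Z)=29/2
2. join L+U (d=11, Q=-259) ⇒ LU; edges |L|=13/2, |U|=9/2
  updated: d(A,LU)=29, d(H,LU)=51/2, d(LU,N)=25/2, d(LU,OQ)=41/2, d(LU,Z)=31
3. join A+H (d=18, Q=-355/2) ⇒ AH; edges |A|=281/16, |H|=7/16
  updated: d(AH,LU)=73/4, d(AH,N)=16, d(AH,OQ)=55/2, d(AH,Z)=9
4. join AH+Z (d=9, Q=-485/4) ⇒ AHZ; edges |AH|=27/8, |Z|=45/8
  updated: d(AHZ,LU)=161/8, d(AHZ,N)=15, d(AHZ,OQ)=33/2
5. join AHZ+OQ (d=33/2, Q=-565/8) ⇒ AHOQZ; edges |AHZ|=261/32, |OQ|=267/32
  updated: d(AHOQZ,LU)=193/16, d(AHOQZ,N)=27/4
6. join AHOQZ+LU (d=193/16, Q=-501/16) ⇒ AHLOQUZ; edges |AHOQZ|=101/32, |LU|=285/32
  updated: d(AHLOQUZ,N)=115/32
7. join AHLOQUZ+N (d=115/32) ⇒ AHLNOQUZ; edges |AHLOQUZ|=115/64, |N|=115/64
final tree: (((((A:281/16,H:7/16):27/8,Z:45/8):261/32,(O:-19/12,Q:103/12):267/32):101/32,(L:13/2,U:9/2):285/32):115/64,N:115/64)
total length: 2469/32

27/8,45/8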